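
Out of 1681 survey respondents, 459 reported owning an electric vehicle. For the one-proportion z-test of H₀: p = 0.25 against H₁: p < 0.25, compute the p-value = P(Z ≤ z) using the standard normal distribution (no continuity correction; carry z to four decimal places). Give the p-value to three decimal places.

With x = 459 successes in n = 1681, p̂ = 0.27305.
Null standard error: √(0.25·0.75/1681) = √0.000111541 = 0.010561.
z = (p̂ − p₀)/SE = (459/1681 − 0.25)/0.010561 ≈ 2.1827.
From the standard normal, P(Z ≤ z) = 0.985.

p-value = 0.985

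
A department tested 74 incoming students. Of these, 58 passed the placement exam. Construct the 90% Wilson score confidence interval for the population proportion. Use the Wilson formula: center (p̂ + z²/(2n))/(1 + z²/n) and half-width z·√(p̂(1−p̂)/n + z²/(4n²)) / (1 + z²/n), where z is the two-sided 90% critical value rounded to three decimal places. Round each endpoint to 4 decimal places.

p̂ = 58/74 = 0.78378; z = 1.645, so z² = 2.706025.
1 + z²/n = 1.036568.
Center = (0.78378 + 0.018284)/1.036568 = 0.77377.
Radicand: p̂(1−p̂)/n + z²/(4n²) = 0.002290091 + 0.000123540 = 0.002413631.
Half-width = z·√(radicand)/denom = 1.645·0.049129/1.036568 = 0.07797.
Interval: 0.77377 ± 0.07797 → (0.6958, 0.8517).

(0.6958, 0.8517)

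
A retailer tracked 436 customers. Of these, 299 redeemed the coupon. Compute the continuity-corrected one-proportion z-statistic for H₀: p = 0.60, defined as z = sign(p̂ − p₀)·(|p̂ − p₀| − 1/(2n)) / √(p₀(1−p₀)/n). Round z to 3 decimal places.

Sample proportion p̂ = 299/436 = 0.68578. p̂ − p₀ = 0.085780.
Continuity correction 1/(2n) = 1/872 = 0.001147.
Corrected numerator: |0.085780| − 0.001147 = 0.084633.
Null standard error: √(0.60·0.40/436) = √0.000550459 = 0.023462.
z = (+)0.084633/0.023462 = 3.607.

z = 3.607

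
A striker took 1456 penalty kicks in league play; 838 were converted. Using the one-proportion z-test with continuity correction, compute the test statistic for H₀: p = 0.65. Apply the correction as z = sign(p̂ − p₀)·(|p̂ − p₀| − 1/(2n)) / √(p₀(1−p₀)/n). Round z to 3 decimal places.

p̂ = 838/1456 = 0.57555. p̂ − p₀ = -0.074451.
1/(2n) = 0.000343.
Corrected numerator: |-0.074451| − 0.000343 = 0.074108.
Null standard error: √(0.65·0.35/1456) = √0.000156250 = 0.012500.
z = −0.074108/0.012500 = -5.929.

z = -5.929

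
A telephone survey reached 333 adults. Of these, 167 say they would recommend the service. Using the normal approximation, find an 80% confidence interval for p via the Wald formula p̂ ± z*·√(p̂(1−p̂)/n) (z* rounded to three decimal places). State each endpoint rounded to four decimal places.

(0.4664, 0.5366)

p̂ = 167/333 = 0.50150.
Standard error of p̂: √(0.249998/333) = √0.000750744 = 0.027400.
z* = 1.282 at the 80% level.
Margin = 1.282·0.027400 = 0.03513.
Interval: 0.50150 ± 0.03513 → (0.4664, 0.5366).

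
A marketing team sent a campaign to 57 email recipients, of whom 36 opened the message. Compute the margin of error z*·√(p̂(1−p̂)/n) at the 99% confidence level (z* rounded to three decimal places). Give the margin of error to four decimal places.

The sample proportion is 36/57 = 0.63158.
SE(p̂) = √(0.63158·0.36842/57) = 0.063892.
z* = 2.576 at the 99% level.
So ME = 0.1646.

ME = 0.1646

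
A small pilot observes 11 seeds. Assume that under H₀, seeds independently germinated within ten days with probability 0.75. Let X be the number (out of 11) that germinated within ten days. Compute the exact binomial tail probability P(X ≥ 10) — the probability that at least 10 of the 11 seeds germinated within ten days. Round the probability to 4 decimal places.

P = 0.1971

X is binomial with n = 11 and p = 0.75.
P(X ≥ 10) = C(11,10)·0.75^10·0.25^1 + C(11,11)·0.75^11·0.25^0.
= 0.154862 + 0.042235 = 0.1971.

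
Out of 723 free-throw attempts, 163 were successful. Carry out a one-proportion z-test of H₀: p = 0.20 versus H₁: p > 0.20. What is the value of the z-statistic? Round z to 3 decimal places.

p̂ = 163/723 = 0.22545.
Under H₀, SE = √(p₀(1−p₀)/n) = √(0.20·0.80/723) = √0.000221300 = 0.014876.
z = (p̂ − p₀)/SE = (0.22545 − 0.20)/0.014876 = 1.711.

z = 1.711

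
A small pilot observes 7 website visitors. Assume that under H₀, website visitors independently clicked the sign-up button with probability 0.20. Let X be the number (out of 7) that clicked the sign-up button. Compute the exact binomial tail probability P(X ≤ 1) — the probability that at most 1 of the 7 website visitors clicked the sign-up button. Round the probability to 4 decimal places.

P = 0.5767

X ~ Binomial(n=7, p=0.20).
P(X ≤ 1) = C(7,0)·0.20^0·0.80^7 + C(7,1)·0.20^1·0.80^6.
= 0.209715 + 0.367002 = 0.5767.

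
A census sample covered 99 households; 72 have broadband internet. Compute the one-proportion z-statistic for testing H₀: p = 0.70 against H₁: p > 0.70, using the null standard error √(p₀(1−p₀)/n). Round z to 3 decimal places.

With x = 72 successes in n = 99, p̂ = 0.72727.
Null standard error: √(0.70·0.30/99) = √0.002121212 = 0.046057.
Test statistic: z = 0.02727/0.046057 = 0.592.

z = 0.592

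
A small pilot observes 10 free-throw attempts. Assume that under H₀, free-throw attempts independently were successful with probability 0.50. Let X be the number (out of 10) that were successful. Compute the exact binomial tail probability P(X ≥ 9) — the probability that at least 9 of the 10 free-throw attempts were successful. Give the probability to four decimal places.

X ~ Binomial(n=10, p=0.50).
P(X ≥ 9) = C(10,9)·0.50^9·0.50^1 + C(10,10)·0.50^10·0.50^0.
= 0.009766 + 0.000977 = 0.0107.

P = 0.0107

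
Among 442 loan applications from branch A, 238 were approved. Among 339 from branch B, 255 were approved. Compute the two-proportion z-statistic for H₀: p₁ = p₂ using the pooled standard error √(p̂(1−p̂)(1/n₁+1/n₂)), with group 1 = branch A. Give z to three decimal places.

z = -6.137

Sample proportions: p̂₁ = 238/442 = 0.53846 and p̂₂ = 255/339 = 0.75221.
Pooled p̂ = (238+255)/(442+339) = 493/781 = 0.63124.
SE = √[p̂(1−p̂)(1/n₁+1/n₂)] = √[0.63124·0.36876·(1/442+1/339)] ≈ 0.034832.
z = (p̂₁ − p̂₂)/SE = (0.53846 − 0.75221)/0.034832 = -0.21375/0.034832 = -6.137.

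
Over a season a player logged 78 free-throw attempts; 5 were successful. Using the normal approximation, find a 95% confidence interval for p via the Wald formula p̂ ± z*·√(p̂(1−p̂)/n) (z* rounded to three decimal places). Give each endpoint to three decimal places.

(0.010, 0.118)

Sample proportion p̂ = 5/78 = 0.06410.
Standard error of p̂: √(0.059993/78) = √0.000769146 = 0.027733.
z* = 1.960 at the 95% level.
Margin = 1.960·0.027733 = 0.05436.
CI: 0.06410 ± 0.05436 = (0.010, 0.118).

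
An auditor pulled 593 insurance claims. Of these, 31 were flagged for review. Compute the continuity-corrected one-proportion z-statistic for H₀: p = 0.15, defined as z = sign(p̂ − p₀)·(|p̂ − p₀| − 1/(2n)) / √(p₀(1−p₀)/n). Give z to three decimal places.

p̂ = 31/593 = 0.05228. p̂ − p₀ = -0.097723.
Continuity correction 1/(2n) = 1/1186 = 0.000843.
Corrected numerator: |-0.097723| − 0.000843 = 0.096880.
Null standard error: √(0.15·0.85/593) = √0.000215008 = 0.014663.
z = (−)0.096880/0.014663 = -6.607.

z = -6.607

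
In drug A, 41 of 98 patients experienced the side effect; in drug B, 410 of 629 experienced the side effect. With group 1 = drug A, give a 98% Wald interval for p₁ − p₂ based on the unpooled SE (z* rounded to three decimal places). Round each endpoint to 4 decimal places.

p̂₁ = 0.41837, p̂₂ = 0.65183, so the observed difference is -0.23346.
SE = √(0.002483022 + 0.000360808) = √0.002843830 = 0.053328.
For 98% confidence, z* = 2.326. Margin of error = 0.12404.
CI: -0.23346 ± 0.12404 = (-0.3575, -0.1094).

(-0.3575, -0.1094)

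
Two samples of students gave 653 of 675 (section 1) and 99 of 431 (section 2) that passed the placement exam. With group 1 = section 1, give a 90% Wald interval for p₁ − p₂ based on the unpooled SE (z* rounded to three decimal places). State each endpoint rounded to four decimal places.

p̂₁ = 653/675 = 0.96741, p̂₂ = 99/431 = 0.22970; p̂₁ − p̂₂ = 0.73771.
SE = √(0.000046712 + 0.000410527) = √0.000457239 = 0.021383.
For 90% confidence, z* = 1.645. Margin = 1.645·0.021383 = 0.03518.
Interval: 0.73771 ± 0.03518 → (0.7025, 0.7729).

(0.7025, 0.7729)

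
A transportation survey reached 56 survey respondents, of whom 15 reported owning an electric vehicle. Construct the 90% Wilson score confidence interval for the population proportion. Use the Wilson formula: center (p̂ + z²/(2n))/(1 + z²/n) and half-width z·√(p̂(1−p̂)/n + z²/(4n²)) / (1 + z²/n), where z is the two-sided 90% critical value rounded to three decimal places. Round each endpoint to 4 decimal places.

(0.1829, 0.3742)

Here p̂ = 15/56 = 0.26786 and z = 1.645 (z² = 2.706025).
1 + z²/n = 1.048322.
Center = (0.26786 + 0.024161)/1.048322 = 0.27856.
Radicand: p̂(1−p̂)/n + z²/(4n²) = 0.003501959 + 0.000215723 = 0.003717682.
Half-width = z·√(radicand)/denom = 1.645·0.060973/1.048322 = 0.09568.
So the interval runs from 0.1829 to 0.3742.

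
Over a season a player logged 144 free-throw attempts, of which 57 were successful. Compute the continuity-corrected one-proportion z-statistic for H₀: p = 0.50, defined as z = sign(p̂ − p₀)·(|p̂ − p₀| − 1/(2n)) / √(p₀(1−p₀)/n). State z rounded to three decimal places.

Sample proportion p̂ = 57/144 = 0.39583. p̂ − p₀ = -0.104167.
1/(2n) = 0.003472.
Corrected numerator: |-0.104167| − 0.003472 = 0.100695.
SE₀ = √(0.50·0.50/144) = 0.041667.
z = −0.100695/0.041667 = -2.417.

z = -2.417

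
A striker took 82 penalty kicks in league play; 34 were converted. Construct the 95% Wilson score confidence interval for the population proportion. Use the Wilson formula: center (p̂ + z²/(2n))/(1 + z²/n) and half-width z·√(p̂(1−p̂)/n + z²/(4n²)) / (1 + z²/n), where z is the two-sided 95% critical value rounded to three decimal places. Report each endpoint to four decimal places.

(0.3142, 0.5227)

Here p̂ = 34/82 = 0.41463 and z = 1.960 (z² = 3.841600).
1 + z²/n = 1.046849.
Center = (0.41463 + 0.023424)/1.046849 = 0.41845.
Radicand: p̂(1−p̂)/n + z²/(4n²) = 0.002959911 + 0.000142832 = 0.003102743.
Half-width = 1.960·√0.003102743/1.046849 = 0.10429.
Interval: 0.41845 ± 0.10429 → (0.3142, 0.5227).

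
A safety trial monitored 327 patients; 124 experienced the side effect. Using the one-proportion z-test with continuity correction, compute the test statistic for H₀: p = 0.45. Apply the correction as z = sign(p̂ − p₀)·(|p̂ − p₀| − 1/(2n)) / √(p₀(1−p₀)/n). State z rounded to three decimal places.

Sample proportion p̂ = 124/327 = 0.37920. p̂ − p₀ = -0.070795.
1/(2n) = 0.001529.
Corrected numerator: |-0.070795| − 0.001529 = 0.069266.
SE₀ = √(0.45·0.55/327) = 0.027511.
z = −0.069266/0.027511 = -2.518.

z = -2.518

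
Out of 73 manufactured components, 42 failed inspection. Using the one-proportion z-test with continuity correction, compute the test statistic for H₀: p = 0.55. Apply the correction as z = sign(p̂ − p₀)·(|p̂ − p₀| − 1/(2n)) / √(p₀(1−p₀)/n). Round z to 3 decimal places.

z = 0.318

p̂ = 42/73 = 0.57534. p̂ − p₀ = 0.025342.
1/(2n) = 0.006849.
Corrected numerator: |0.025342| − 0.006849 = 0.018493.
Null standard error: √(0.55·0.45/73) = √0.003390411 = 0.058227.
z = +0.018493/0.058227 = 0.318.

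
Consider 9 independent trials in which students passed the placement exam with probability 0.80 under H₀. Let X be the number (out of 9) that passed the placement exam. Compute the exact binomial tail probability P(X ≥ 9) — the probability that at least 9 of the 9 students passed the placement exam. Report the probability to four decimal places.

P = 0.1342

X ~ Binomial(n=9, p=0.80).
P(X ≥ 9) = C(9,9)·0.80^9·0.20^0.
= 0.134218 = 0.1342.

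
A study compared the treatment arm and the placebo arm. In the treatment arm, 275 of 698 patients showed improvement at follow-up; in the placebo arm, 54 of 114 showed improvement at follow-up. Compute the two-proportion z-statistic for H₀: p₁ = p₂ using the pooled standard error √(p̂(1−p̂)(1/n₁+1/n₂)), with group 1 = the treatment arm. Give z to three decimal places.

Sample proportions: p̂₁ = 275/698 = 0.39398 and p̂₂ = 54/114 = 0.47368.
Pooling: p̂ = 329/812 = 0.40517.
Pooled SE = √[0.2410077·0.01020459] ≈ 0.049592.
z = (p̂₁ − p̂₂)/SE = (0.39398 − 0.47368)/0.049592 = -0.07970/0.049592 = -1.607.

z = -1.607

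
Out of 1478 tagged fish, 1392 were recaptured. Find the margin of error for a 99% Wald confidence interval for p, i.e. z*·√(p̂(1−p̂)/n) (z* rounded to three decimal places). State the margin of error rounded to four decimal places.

ME = 0.0157

Sample proportion p̂ = 1392/1478 = 0.94181.
SE(p̂) = √(0.94181·0.05819/1478) = 0.006089.
The 99% critical value is z* = 2.576.
So ME = 0.0157.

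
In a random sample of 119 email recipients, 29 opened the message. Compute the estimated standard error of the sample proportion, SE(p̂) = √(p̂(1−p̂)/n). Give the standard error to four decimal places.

p̂ = 29/119 = 0.24370.
p̂(1−p̂) = 0.24370·0.75630 = 0.184310.
SE = √(0.184310/119) = 0.0394.

SE = 0.0394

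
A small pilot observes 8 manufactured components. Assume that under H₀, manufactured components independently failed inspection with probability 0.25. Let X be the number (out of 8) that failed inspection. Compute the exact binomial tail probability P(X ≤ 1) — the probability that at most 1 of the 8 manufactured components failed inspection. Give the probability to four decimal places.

P = 0.3671

X ~ Binomial(n=8, p=0.25).
P(X ≤ 1) = C(8,0)·0.25^0·0.75^8 + C(8,1)·0.25^1·0.75^7.
= 0.100113 + 0.266968 = 0.3671.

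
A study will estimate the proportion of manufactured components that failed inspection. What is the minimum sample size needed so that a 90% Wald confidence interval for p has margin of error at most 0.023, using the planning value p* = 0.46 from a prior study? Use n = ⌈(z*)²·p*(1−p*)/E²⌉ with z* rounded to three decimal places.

For 90% confidence, z* = 1.645.
p*(1−p*) = 0.2484.
(z*)²·p*(1−p*)/E² = 2.706025·0.2484/0.000529 = 1270.655.
⌈1270.655⌉ = 1271.

n = 1271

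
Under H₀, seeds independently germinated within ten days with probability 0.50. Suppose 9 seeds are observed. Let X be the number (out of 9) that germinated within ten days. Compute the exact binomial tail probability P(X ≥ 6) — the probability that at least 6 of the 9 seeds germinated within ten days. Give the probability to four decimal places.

P = 0.2539

X is binomial with n = 9 and p = 0.50.
P(X ≥ 6) = C(9,6)·0.50^6·0.50^3 + C(9,7)·0.50^7·0.50^2 + C(9,8)·0.50^8·0.50^1 + C(9,9)·0.50^9·0.50^0.
= 0.164062 + 0.070312 + 0.017578 + 0.001953 = 0.2539.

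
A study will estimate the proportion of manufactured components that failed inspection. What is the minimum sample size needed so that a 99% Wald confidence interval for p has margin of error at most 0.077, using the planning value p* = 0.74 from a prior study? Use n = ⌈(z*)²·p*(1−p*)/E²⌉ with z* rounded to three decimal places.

The 99% critical value is z* = 2.576.
p*(1−p*) = 0.1924.
Required n before rounding: 6.635776 × 0.1924 / 0.077² = 215.335.
⌈215.335⌉ = 216.

n = 216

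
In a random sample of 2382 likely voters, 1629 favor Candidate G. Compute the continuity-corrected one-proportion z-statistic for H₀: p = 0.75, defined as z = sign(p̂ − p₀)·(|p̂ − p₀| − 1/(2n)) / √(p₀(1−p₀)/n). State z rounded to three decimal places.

z = -7.429

The sample proportion is 1629/2382 = 0.68388. p̂ − p₀ = -0.066121.
Continuity correction 1/(2n) = 1/4764 = 0.000210.
Corrected numerator: |-0.066121| − 0.000210 = 0.065911.
SE₀ = √(0.75·0.25/2382) = 0.008872.
z = −0.065911/0.008872 = -7.429.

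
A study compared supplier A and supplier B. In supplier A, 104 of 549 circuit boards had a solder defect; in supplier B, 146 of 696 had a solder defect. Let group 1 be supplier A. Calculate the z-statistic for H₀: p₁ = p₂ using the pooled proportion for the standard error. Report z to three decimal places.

p̂₁ = 104/549 = 0.18944, p̂₂ = 146/696 = 0.20977.
Pooling: p̂ = 250/1245 = 0.20080.
Pooled SE = √[0.1604813·0.00325828] ≈ 0.022867.
z = (p̂₁ − p̂₂)/SE = (0.18944 − 0.20977)/0.022867 = -0.02033/0.022867 = -0.889.

z = -0.889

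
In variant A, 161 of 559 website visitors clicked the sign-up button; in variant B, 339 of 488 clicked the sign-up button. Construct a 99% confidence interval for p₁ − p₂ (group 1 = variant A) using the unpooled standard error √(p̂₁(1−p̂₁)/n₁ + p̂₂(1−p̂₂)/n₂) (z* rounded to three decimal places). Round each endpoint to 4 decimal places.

(-0.4796, -0.3337)

p̂₁ = 161/559 = 0.28801, p̂₂ = 339/488 = 0.69467; p̂₁ − p̂₂ = -0.40666.
SE = √(0.000366837 + 0.000434637) = √0.000801474 = 0.028310.
z* = 2.576 at the 99% level. Margin = 2.576·0.028310 = 0.07293.
CI: -0.40666 ± 0.07293 = (-0.4796, -0.3337).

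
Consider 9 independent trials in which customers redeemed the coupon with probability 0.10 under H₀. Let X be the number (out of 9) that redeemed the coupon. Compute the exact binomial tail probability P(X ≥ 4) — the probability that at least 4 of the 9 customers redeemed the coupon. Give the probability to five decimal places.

P = 0.00833

X is binomial with n = 9 and p = 0.10.
P(X ≥ 4) = Σ_{j=4}^{9} C(9,j)·0.10^j·0.90^{9−j}.
= 0.007440 + 0.000827 + 0.000061 + 0.000003 + 0.000000 + 0.000000 = 0.00833.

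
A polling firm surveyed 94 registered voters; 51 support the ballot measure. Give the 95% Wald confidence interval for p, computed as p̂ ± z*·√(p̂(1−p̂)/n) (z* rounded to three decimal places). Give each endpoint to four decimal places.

The sample proportion is 51/94 = 0.54255.
Standard error of p̂: √(0.248189/94) = √0.002640311 = 0.051384.
For 95% confidence, z* = 1.960.
Margin = 1.960·0.051384 = 0.10071.
So the interval runs from 0.4418 to 0.6433.

(0.4418, 0.6433)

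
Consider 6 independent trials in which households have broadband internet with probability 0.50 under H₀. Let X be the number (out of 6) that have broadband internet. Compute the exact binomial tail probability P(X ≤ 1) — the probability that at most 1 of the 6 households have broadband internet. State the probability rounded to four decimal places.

X ~ Binomial(n=6, p=0.50).
P(X ≤ 1) = C(6,0)·0.50^0·0.50^6 + C(6,1)·0.50^1·0.50^5.
= 0.015625 + 0.093750 = 0.1094.

P = 0.1094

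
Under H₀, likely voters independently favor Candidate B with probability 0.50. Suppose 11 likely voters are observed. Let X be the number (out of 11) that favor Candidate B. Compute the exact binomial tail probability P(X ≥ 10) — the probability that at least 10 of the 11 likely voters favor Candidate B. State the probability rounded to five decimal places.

P = 0.00586

X is binomial with n = 11 and p = 0.50.
P(X ≥ 10) = C(11,10)·0.50^10·0.50^1 + C(11,11)·0.50^11·0.50^0.
= 0.005371 + 0.000488 = 0.00586.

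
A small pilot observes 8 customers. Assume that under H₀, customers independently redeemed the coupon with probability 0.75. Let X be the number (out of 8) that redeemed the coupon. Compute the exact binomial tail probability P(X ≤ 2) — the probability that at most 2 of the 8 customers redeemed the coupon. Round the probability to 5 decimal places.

P = 0.00423

X is binomial with n = 8 and p = 0.75.
P(X ≤ 2) = C(8,0)·0.75^0·0.25^8 + C(8,1)·0.75^1·0.25^7 + C(8,2)·0.75^2·0.25^6.
= 0.000015 + 0.000366 + 0.003845 = 0.00423.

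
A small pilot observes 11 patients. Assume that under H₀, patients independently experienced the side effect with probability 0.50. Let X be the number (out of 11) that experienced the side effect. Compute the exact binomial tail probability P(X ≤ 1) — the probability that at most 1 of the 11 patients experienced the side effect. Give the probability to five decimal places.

P = 0.00586

X is binomial with n = 11 and p = 0.50.
P(X ≤ 1) = C(11,0)·0.50^0·0.50^11 + C(11,1)·0.50^1·0.50^10.
= 0.000488 + 0.005371 = 0.00586.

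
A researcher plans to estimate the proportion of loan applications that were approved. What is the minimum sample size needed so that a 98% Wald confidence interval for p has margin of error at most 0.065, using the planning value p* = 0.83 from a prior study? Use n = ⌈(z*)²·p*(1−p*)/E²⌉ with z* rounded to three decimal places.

n = 181

z* = 2.326 at the 98% level.
p*(1−p*) = 0.83·0.17 = 0.1411.
Required n before rounding: 5.410276 × 0.1411 / 0.065² = 180.684.
Rounding up, n = 181.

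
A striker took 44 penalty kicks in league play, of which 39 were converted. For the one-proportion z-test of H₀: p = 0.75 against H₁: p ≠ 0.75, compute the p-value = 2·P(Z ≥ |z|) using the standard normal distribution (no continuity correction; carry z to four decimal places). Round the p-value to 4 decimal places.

p̂ = 39/44 = 0.88636.
Null standard error: √(0.75·0.25/44) = √0.004261364 = 0.065279.
Test statistic (full precision, shown to 4 dp): z = (39/44 − 0.75)/SE₀ ≈ 2.0889.
p-value = 2·P(Z ≥ |z|) with z = 2.0889 → 0.0367.

p-value = 0.0367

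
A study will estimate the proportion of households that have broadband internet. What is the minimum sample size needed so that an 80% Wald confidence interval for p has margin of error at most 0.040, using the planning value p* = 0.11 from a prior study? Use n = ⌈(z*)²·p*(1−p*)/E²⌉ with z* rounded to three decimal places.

For 80% confidence, z* = 1.282.
p*(1−p*) = 0.11·0.89 = 0.0979.
(z*)²·p*(1−p*)/E² = 1.643524·0.0979/0.001600 = 100.563.
Rounding up, n = 101.

n = 101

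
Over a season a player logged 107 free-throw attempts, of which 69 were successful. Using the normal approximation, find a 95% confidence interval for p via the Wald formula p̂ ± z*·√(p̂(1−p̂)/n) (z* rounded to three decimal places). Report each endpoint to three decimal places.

(0.554, 0.736)

Sample proportion p̂ = 69/107 = 0.64486.
Standard error of p̂: √(0.229016/107) = √0.002140333 = 0.046264.
For 95% confidence, z* = 1.960.
Margin of error: 1.960 × 0.046264 = 0.09068.
So the interval runs from 0.554 to 0.736.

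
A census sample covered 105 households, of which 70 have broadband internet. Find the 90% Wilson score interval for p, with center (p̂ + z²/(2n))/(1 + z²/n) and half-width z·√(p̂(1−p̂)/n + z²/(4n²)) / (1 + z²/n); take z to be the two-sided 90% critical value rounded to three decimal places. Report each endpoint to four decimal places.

p̂ = 70/105 = 0.66667; z = 1.645, so z² = 2.706025.
1 + z²/n = 1.025772.
Adjusted center: (0.66667 + z²/(2n))/1.025772 = 0.66248.
Radicand: p̂(1−p̂)/n + z²/(4n²) = 0.002116402 + 0.000061361 = 0.002177763.
Half-width = z·√(radicand)/denom = 1.645·0.046667/1.025772 = 0.07484.
CI: 0.66248 ± 0.07484 = (0.5876, 0.7373).

(0.5876, 0.7373)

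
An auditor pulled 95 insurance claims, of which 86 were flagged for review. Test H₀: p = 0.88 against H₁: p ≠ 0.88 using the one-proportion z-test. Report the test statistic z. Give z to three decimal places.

p̂ = 86/95 = 0.90526.
Under H₀, SE = √(p₀(1−p₀)/n) = √(0.88·0.12/95) = √0.001111579 = 0.033340.
z = (0.90526 − 0.88)/0.033340 = 0.02526/0.033340 = 0.758.

z = 0.758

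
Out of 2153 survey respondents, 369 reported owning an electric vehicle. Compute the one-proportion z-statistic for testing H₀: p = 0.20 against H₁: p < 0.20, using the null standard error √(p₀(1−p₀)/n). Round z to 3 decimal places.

z = -3.319

p̂ = 369/2153 = 0.17139.
SE₀ = √(0.20·0.80/2153) = 0.008621.
Test statistic: z = -0.02861/0.008621 = -3.319.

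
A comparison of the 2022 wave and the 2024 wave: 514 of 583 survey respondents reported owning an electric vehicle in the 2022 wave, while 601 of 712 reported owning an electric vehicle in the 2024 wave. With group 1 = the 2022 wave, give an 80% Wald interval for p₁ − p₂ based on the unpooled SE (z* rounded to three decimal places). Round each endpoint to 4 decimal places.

p̂₁ = 0.88165, p̂₂ = 0.84410, so the observed difference is 0.03755.
Unpooled SE = √(p̂₁(1−p̂₁)/n₁ + p̂₂(1−p̂₂)/n₂) = √(0.000178981 + 0.000184824) = 0.019074.
The 80% critical value is z* = 1.282. Margin = 1.282·0.019074 = 0.02445.
CI: 0.03755 ± 0.02445 = (0.0131, 0.0620).

(0.0131, 0.0620)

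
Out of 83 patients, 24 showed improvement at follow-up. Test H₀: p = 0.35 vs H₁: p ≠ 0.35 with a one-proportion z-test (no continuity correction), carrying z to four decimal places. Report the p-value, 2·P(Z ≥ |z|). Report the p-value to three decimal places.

p-value = 0.245

The sample proportion is 24/83 = 0.28916.
SE₀ = √(0.35·0.65/83) = 0.052354.
z = (p̂ − p₀)/SE = (24/83 − 0.35)/0.052354 ≈ -1.1621.
p-value = 2·P(Z ≥ |z|) with z = -1.1621 → 0.245.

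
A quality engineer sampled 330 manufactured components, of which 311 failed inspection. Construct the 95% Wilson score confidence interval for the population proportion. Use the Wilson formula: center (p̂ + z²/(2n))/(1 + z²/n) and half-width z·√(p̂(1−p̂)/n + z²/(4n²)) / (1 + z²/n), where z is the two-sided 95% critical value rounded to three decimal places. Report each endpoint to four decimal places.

Here p̂ = 311/330 = 0.94242 and z = 1.960 (z² = 3.841600).
1 + z²/n = 1.011641.
Adjusted center: (0.94242 + z²/(2n))/1.011641 = 0.93733.
Radicand: p̂(1−p̂)/n + z²/(4n²) = 0.000164427 + 0.000008819 = 0.000173246.
Half-width = z·√(radicand)/denom = 1.960·0.013162/1.011641 = 0.02550.
Interval: 0.93733 ± 0.02550 → (0.9118, 0.9628).

(0.9118, 0.9628)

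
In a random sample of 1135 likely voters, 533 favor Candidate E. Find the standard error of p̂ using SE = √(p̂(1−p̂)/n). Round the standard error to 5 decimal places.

SE = 0.01481

With x = 533 successes in n = 1135, p̂ = 0.46960.
p̂(1−p̂) = 0.46960·0.53040 = 0.249076.
SE = √(0.249076/1135) = 0.01481.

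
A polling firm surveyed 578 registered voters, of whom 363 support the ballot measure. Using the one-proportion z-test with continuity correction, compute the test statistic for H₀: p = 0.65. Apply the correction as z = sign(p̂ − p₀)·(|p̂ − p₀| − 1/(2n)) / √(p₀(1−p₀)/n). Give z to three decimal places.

With x = 363 successes in n = 578, p̂ = 0.62803. p̂ − p₀ = -0.021972.
1/(2n) = 0.000865.
Corrected numerator: |-0.021972| − 0.000865 = 0.021107.
Null standard error: √(0.65·0.35/578) = √0.000393599 = 0.019839.
z = (−)0.021107/0.019839 = -1.064.

z = -1.064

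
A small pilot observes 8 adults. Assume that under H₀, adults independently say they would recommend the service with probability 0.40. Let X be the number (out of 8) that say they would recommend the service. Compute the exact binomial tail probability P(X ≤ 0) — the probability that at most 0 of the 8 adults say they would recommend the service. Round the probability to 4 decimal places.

P = 0.0168

X is binomial with n = 8 and p = 0.40.
P(X ≤ 0) = C(8,0)·0.40^0·0.60^8.
= 0.016796 = 0.0168.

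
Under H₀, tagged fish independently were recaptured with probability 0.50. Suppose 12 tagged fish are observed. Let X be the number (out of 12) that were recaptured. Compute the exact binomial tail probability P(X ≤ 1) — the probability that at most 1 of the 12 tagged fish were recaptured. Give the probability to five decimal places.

X is binomial with n = 12 and p = 0.50.
P(X ≤ 1) = C(12,0)·0.50^0·0.50^12 + C(12,1)·0.50^1·0.50^11.
= 0.000244 + 0.002930 = 0.00317.

P = 0.00317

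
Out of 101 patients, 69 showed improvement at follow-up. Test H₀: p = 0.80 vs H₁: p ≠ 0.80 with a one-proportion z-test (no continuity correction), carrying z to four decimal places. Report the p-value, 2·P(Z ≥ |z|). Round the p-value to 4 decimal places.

p-value = 0.0033

p̂ = 69/101 = 0.68317.
Under H₀, SE = √(p₀(1−p₀)/n) = √(0.80·0.20/101) = √0.001584158 = 0.039801.
z = (p̂ − p₀)/SE = (69/101 − 0.80)/0.039801 ≈ -2.9354.
From the standard normal, 2·P(Z ≥ |z|) = 0.0033.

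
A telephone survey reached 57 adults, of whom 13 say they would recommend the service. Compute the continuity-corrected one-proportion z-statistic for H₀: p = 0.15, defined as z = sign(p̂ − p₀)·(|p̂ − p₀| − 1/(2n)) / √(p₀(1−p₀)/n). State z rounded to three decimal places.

The sample proportion is 13/57 = 0.22807. p̂ − p₀ = 0.078070.
Continuity correction 1/(2n) = 1/114 = 0.008772.
Corrected numerator: |0.078070| − 0.008772 = 0.069298.
SE₀ = √(0.15·0.85/57) = 0.047295.
z = (+)0.069298/0.047295 = 1.465.

z = 1.465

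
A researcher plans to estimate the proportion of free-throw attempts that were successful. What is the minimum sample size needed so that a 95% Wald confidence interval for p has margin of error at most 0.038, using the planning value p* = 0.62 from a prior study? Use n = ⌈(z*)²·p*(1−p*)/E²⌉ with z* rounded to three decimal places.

n = 627

z* = 1.960 at the 95% level.
p*(1−p*) = 0.62·0.38 = 0.2356.
Required n before rounding: 3.841600 × 0.2356 / 0.038² = 626.787.
Rounding up, n = 627.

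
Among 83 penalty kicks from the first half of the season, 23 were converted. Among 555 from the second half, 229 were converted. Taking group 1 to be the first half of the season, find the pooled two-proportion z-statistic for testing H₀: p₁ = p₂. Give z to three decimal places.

Sample proportions: p̂₁ = 23/83 = 0.27711 and p̂₂ = 229/555 = 0.41261.
Pooling: p̂ = 252/638 = 0.39498.
SE = √[p̂(1−p̂)(1/n₁+1/n₂)] = √[0.39498·0.60502·(1/83+1/555)] ≈ 0.057530.
z = -0.13550/0.057530 = -2.355.

z = -2.355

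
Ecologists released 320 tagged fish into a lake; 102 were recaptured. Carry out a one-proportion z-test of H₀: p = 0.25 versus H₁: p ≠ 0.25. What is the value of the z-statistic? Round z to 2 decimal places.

z = 2.84

With x = 102 successes in n = 320, p̂ = 0.31875.
Null standard error: √(0.25·0.75/320) = √0.000585937 = 0.024206.
Test statistic: z = 0.06875/0.024206 = 2.84.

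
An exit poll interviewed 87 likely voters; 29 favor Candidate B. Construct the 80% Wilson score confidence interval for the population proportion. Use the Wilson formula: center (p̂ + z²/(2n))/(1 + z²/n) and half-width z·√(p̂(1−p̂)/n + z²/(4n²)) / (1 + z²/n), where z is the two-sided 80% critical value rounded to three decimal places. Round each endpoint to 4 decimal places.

(0.2722, 0.4007)

Here p̂ = 29/87 = 0.33333 and z = 1.282 (z² = 1.643524).
Denominator 1 + z²/n = 1 + 1.643524/87 = 1.018891.
Adjusted center: (0.33333 + z²/(2n))/1.018891 = 0.33642.
Radicand: p̂(1−p̂)/n + z²/(4n²) = 0.002554278 + 0.000054285 = 0.002608563.
Half-width = 1.282·√0.002608563/1.018891 = 0.06426.
Interval: 0.33642 ± 0.06426 → (0.2722, 0.4007).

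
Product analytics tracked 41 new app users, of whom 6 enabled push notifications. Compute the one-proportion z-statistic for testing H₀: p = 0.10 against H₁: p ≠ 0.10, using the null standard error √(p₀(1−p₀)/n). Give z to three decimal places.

Sample proportion p̂ = 6/41 = 0.14634.
SE₀ = √(0.10·0.90/41) = 0.046852.
z = (p̂ − p₀)/SE = (0.14634 − 0.10)/0.046852 = 0.989.

z = 0.989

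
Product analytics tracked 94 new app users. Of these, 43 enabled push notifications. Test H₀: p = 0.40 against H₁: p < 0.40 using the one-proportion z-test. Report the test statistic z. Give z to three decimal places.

The sample proportion is 43/94 = 0.45745.
Under H₀, SE = √(p₀(1−p₀)/n) = √(0.40·0.60/94) = √0.002553191 = 0.050529.
z = (0.45745 − 0.40)/0.050529 = 0.05745/0.050529 = 1.137.

z = 1.137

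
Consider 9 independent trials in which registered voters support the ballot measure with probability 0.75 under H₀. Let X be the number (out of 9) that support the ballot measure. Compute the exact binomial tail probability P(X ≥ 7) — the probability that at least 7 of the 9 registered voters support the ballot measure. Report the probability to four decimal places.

X ~ Binomial(n=9, p=0.75).
P(X ≥ 7) = C(9,7)·0.75^7·0.25^2 + C(9,8)·0.75^8·0.25^1 + C(9,9)·0.75^9·0.25^0.
= 0.300339 + 0.225254 + 0.075085 = 0.6007.

P = 0.6007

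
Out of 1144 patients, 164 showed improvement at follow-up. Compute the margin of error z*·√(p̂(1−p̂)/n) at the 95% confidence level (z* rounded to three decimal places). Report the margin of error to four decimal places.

ME = 0.0203

The sample proportion is 164/1144 = 0.14336.
Standard error of p̂: √(0.122806/1144) = √0.000107347 = 0.010361.
z* = 1.960 at the 95% level.
So ME = 0.0203.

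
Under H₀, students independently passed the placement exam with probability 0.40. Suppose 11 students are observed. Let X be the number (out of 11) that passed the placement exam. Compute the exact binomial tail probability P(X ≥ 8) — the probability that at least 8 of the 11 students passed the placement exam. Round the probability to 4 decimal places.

X is binomial with n = 11 and p = 0.40.
P(X ≥ 8) = C(11,8)·0.40^8·0.60^3 + C(11,9)·0.40^9·0.60^2 + C(11,10)·0.40^10·0.60^1 + C(11,11)·0.40^11·0.60^0.
= 0.023357 + 0.005190 + 0.000692 + 0.000042 = 0.0293.

P = 0.0293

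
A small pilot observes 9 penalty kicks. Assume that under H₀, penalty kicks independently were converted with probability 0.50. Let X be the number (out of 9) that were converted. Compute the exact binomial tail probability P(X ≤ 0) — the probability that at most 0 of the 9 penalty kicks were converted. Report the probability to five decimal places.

X ~ Binomial(n=9, p=0.50).
P(X ≤ 0) = C(9,0)·0.50^0·0.50^9.
= 0.001953 = 0.00195.

P = 0.00195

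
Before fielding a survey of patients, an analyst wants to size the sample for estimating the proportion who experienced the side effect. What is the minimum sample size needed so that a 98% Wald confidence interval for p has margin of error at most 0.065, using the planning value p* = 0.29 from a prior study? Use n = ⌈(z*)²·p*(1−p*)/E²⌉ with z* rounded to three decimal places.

n = 264

The 98% critical value is z* = 2.326.
p*(1−p*) = 0.29·0.71 = 0.2059.
Required n before rounding: 5.410276 × 0.2059 / 0.065² = 263.663.
⌈263.663⌉ = 264.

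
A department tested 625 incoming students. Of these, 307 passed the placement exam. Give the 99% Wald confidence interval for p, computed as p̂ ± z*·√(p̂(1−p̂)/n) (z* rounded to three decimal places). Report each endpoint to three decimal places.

(0.440, 0.543)

With x = 307 successes in n = 625, p̂ = 0.49120.
SE(p̂) = √(0.49120·0.50880/625) = 0.019997.
For 99% confidence, z* = 2.576.
Margin of error: 2.576 × 0.019997 = 0.05151.
So the interval runs from 0.440 to 0.543.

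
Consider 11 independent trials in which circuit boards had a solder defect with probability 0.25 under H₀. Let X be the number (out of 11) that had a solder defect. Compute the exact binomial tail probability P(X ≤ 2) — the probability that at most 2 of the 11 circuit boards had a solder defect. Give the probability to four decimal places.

P = 0.4552

X is binomial with n = 11 and p = 0.25.
P(X ≤ 2) = C(11,0)·0.25^0·0.75^11 + C(11,1)·0.25^1·0.75^10 + C(11,2)·0.25^2·0.75^9.
= 0.042235 + 0.154862 + 0.258104 = 0.4552.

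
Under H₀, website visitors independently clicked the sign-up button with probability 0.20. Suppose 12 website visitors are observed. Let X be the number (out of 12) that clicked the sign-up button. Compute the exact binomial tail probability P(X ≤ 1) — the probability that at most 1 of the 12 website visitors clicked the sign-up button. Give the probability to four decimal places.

P = 0.2749

X ~ Binomial(n=12, p=0.20).
P(X ≤ 1) = C(12,0)·0.20^0·0.80^12 + C(12,1)·0.20^1·0.80^11.
= 0.068719 + 0.206158 = 0.2749.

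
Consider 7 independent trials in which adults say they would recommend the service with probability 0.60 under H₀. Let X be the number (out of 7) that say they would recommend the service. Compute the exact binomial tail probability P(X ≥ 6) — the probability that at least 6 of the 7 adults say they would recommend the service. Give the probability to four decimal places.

P = 0.1586

X ~ Binomial(n=7, p=0.60).
P(X ≥ 6) = C(7,6)·0.60^6·0.40^1 + C(7,7)·0.60^7·0.40^0.
= 0.130637 + 0.027994 = 0.1586.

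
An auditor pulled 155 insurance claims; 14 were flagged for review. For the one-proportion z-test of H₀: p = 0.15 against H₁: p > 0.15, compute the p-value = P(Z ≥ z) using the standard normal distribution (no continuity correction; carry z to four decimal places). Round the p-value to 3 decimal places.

Sample proportion p̂ = 14/155 = 0.09032.
Null standard error: √(0.15·0.85/155) = √0.000822581 = 0.028681.
z = (p̂ − p₀)/SE = (14/155 − 0.15)/0.028681 ≈ -2.0808.
From the standard normal, P(Z ≥ z) = 0.981.

p-value = 0.981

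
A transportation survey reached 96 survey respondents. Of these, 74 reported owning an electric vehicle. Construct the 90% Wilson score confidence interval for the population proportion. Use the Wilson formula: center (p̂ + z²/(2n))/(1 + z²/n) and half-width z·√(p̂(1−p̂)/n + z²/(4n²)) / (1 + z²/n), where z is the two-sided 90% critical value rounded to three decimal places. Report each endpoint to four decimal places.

(0.6934, 0.8334)

p̂ = 74/96 = 0.77083; z = 1.645, so z² = 2.706025.
Denominator 1 + z²/n = 1 + 2.706025/96 = 1.028188.
Center = (0.77083 + 0.014094)/1.028188 = 0.76341.
Radicand: p̂(1−p̂)/n + z²/(4n²) = 0.001840097 + 0.000073406 = 0.001913503.
Half-width = z·√(radicand)/denom = 1.645·0.043744/1.028188 = 0.06999.
Interval: 0.76341 ± 0.06999 → (0.6934, 0.8334).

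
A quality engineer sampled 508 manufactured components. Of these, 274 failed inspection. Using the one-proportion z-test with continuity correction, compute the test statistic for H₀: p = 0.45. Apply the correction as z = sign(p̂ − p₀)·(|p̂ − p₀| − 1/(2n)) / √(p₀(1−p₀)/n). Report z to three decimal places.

z = 4.004

With x = 274 successes in n = 508, p̂ = 0.53937. p̂ − p₀ = 0.089370.
Continuity correction 1/(2n) = 1/1016 = 0.000984.
Corrected numerator: |0.089370| − 0.000984 = 0.088386.
SE₀ = √(0.45·0.55/508) = 0.022073.
z = (+)0.088386/0.022073 = 4.004.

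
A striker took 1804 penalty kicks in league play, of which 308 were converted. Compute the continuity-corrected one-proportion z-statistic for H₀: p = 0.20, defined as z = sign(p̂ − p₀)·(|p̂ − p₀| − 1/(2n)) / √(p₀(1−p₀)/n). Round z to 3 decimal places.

Sample proportion p̂ = 308/1804 = 0.17073. p̂ − p₀ = -0.029268.
1/(2n) = 0.000277.
Corrected numerator: |-0.029268| − 0.000277 = 0.028991.
Under H₀, SE = √(p₀(1−p₀)/n) = √(0.20·0.80/1804) = √0.000088692 = 0.009418.
z = (−)0.028991/0.009418 = -3.078.

z = -3.078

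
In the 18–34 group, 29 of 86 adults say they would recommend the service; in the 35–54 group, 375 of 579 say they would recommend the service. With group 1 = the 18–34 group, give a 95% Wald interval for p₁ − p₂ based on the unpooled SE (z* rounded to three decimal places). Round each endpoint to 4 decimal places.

(-0.4177, -0.2032)

p̂₁ = 0.33721, p̂₂ = 0.64767, so the observed difference is -0.31046.
Unpooled SE = √(p̂₁(1−p̂₁)/n₁ + p̂₂(1−p̂₂)/n₂) = √(0.002598828 + 0.000394118) = 0.054708.
The 95% critical value is z* = 1.960. Margin = 1.960·0.054708 = 0.10723.
Interval: -0.31046 ± 0.10723 → (-0.4177, -0.2032).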